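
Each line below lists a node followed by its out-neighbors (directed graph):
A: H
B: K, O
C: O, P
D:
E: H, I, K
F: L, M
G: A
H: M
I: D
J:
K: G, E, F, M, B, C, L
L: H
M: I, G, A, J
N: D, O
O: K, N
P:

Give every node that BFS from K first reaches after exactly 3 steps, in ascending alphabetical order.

Level 0: K
Level 1: B, C, E, F, G, L, M
Level 2: A, H, I, J, O, P
Level 3: D, N

D, N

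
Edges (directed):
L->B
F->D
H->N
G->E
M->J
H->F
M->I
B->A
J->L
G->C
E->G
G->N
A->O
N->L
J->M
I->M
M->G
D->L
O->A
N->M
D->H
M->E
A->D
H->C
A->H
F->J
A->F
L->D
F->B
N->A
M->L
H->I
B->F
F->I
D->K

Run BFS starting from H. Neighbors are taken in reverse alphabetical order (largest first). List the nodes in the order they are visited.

H -> N -> I -> F -> C -> M -> L -> A -> J -> D -> B -> G -> E -> O -> K

Visit H; enqueue N, I, F, C → queue [N, I, F, C]
Visit N; enqueue M, L, A → queue [I, F, C, M, L, A]
Visit I → queue [F, C, M, L, A]
Visit F; enqueue J, D, B → queue [C, M, L, A, J, D, B]
Visit C → queue [M, L, A, J, D, B]
Visit M; enqueue G, E → queue [L, A, J, D, B, G, E]
Visit L → queue [A, J, D, B, G, E]
Visit A; enqueue O → queue [J, D, B, G, E, O]
Visit J → queue [D, B, G, E, O]
Visit D; enqueue K → queue [B, G, E, O, K]
Visit B → queue [G, E, O, K]
Visit G → queue [E, O, K]
Visit E → queue [O, K]
Visit O → queue [K]
Visit K → queue []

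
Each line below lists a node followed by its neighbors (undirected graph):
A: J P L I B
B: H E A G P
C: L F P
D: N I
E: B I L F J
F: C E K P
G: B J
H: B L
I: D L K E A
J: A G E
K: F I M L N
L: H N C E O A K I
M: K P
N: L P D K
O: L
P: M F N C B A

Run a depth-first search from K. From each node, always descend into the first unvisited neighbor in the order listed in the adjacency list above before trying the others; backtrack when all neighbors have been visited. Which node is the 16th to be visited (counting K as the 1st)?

O

Visit K
K → F
F → C
C → L
L → H
H → B
B → E
E → I
I → D
D → N
N → P
P → M
P → A
A → J
J → G
L → O

Visit order: K, F, C, L, H, B, E, I, D, N, P, M, A, J, G, O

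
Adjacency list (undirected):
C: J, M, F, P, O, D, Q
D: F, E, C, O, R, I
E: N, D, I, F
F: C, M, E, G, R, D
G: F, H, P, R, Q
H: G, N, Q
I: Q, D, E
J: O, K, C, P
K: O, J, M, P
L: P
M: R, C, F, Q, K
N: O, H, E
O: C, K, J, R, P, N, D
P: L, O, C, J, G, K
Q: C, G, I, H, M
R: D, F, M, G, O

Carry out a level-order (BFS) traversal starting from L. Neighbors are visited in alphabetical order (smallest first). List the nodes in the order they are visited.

L, P, C, G, J, K, O, D, F, M, Q, H, R, N, E, I

Visit L; enqueue P → queue [P]
Visit P; enqueue C, G, J, K, O → queue [C, G, J, K, O]
Visit C; enqueue D, F, M, Q → queue [G, J, K, O, D, F, M, Q]
Visit G; enqueue H, R → queue [J, K, O, D, F, M, Q, H, R]
Visit J → queue [K, O, D, F, M, Q, H, R]
Visit K → queue [O, D, F, M, Q, H, R]
Visit O; enqueue N → queue [D, F, M, Q, H, R, N]
Visit D; enqueue E, I → queue [F, M, Q, H, R, N, E, I]
Visit F → queue [M, Q, H, R, N, E, I]
Visit M → queue [Q, H, R, N, E, I]
Visit Q → queue [H, R, N, E, I]
Visit H → queue [R, N, E, I]
Visit R → queue [N, E, I]
Visit N → queue [E, I]
Visit E → queue [I]
Visit I → queue []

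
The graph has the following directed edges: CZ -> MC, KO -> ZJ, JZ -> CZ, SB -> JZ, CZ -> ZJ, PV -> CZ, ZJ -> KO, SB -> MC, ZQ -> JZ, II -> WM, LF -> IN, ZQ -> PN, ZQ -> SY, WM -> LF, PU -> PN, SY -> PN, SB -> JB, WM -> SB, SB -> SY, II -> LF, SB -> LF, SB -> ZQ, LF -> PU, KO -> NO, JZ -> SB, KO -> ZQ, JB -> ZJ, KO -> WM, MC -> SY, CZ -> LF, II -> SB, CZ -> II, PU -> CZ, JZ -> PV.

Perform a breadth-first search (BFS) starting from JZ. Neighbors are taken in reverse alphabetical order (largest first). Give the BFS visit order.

Visit JZ; enqueue SB, PV, CZ → queue [SB, PV, CZ]
Visit SB; enqueue ZQ, SY, MC, LF, JB → queue [PV, CZ, ZQ, SY, MC, LF, JB]
Visit PV → queue [CZ, ZQ, SY, MC, LF, JB]
Visit CZ; enqueue ZJ, II → queue [ZQ, SY, MC, LF, JB, ZJ, II]
Visit ZQ; enqueue PN → queue [SY, MC, LF, JB, ZJ, II, PN]
Visit SY → queue [MC, LF, JB, ZJ, II, PN]
Visit MC → queue [LF, JB, ZJ, II, PN]
Visit LF; enqueue PU, IN → queue [JB, ZJ, II, PN, PU, IN]
Visit JB → queue [ZJ, II, PN, PU, IN]
Visit ZJ; enqueue KO → queue [II, PN, PU, IN, KO]
Visit II; enqueue WM → queue [PN, PU, IN, KO, WM]
Visit PN → queue [PU, IN, KO, WM]
Visit PU → queue [IN, KO, WM]
Visit IN → queue [KO, WM]
Visit KO; enqueue NO → queue [WM, NO]
Visit WM → queue [NO]
Visit NO → queue []

JZ -> SB -> PV -> CZ -> ZQ -> SY -> MC -> LF -> JB -> ZJ -> II -> PN -> PU -> IN -> KO -> WM -> NO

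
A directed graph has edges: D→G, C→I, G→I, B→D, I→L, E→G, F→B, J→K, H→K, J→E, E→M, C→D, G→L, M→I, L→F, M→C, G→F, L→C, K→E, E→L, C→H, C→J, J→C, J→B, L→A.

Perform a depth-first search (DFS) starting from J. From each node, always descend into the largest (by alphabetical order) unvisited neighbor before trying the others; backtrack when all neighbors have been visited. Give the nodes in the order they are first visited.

J -> K -> E -> M -> I -> L -> F -> B -> D -> G -> C -> H -> A

Visit J
J → K
K → E
E → M
M → I
I → L
L → F
F → B
B → D
D → G
L → C
C → H
L → A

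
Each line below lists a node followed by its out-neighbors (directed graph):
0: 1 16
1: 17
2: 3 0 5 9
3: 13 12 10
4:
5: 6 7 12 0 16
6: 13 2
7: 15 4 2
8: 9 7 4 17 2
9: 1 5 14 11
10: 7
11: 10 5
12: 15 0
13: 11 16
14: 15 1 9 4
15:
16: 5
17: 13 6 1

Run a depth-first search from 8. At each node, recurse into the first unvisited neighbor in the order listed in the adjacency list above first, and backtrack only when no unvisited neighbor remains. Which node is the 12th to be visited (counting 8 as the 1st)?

Visit 8
8 → 9
9 → 1
1 → 17
17 → 13
13 → 11
11 → 10
10 → 7
7 → 15
7 → 4
7 → 2
2 → 3
3 → 12
12 → 0
0 → 16
16 → 5
5 → 6
9 → 14

Visit order: 8, 9, 1, 17, 13, 11, 10, 7, 15, 4, 2, 3, 12, 0, 16, 5, 6, 14

3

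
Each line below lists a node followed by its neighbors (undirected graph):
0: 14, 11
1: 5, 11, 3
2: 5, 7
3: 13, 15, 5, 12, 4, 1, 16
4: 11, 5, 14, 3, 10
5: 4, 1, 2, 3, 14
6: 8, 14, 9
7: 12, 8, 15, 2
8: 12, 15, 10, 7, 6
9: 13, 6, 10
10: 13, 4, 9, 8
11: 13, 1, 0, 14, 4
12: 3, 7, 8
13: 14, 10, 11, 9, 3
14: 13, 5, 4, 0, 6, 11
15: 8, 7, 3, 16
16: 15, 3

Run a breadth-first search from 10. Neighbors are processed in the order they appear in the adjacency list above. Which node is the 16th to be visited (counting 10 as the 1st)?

16

Visit 10; enqueue 13, 4, 9, 8 → queue [13, 4, 9, 8]
Visit 13; enqueue 14, 11, 3 → queue [4, 9, 8, 14, 11, 3]
Visit 4; enqueue 5 → queue [9, 8, 14, 11, 3, 5]
Visit 9; enqueue 6 → queue [8, 14, 11, 3, 5, 6]
Visit 8; enqueue 12, 15, 7 → queue [14, 11, 3, 5, 6, 12, 15, 7]
Visit 14; enqueue 0 → queue [11, 3, 5, 6, 12, 15, 7, 0]
Visit 11; enqueue 1 → queue [3, 5, 6, 12, 15, 7, 0, 1]
Visit 3; enqueue 16 → queue [5, 6, 12, 15, 7, 0, 1, 16]
Visit 5; enqueue 2 → queue [6, 12, 15, 7, 0, 1, 16, 2]
Visit 6 → queue [12, 15, 7, 0, 1, 16, 2]
Visit 12 → queue [15, 7, 0, 1, 16, 2]
Visit 15 → queue [7, 0, 1, 16, 2]
Visit 7 → queue [0, 1, 16, 2]
Visit 0 → queue [1, 16, 2]
Visit 1 → queue [16, 2]
Visit 16 → queue [2]
Visit 2 → queue []

Visit order: 10, 13, 4, 9, 8, 14, 11, 3, 5, 6, 12, 15, 7, 0, 1, 16, 2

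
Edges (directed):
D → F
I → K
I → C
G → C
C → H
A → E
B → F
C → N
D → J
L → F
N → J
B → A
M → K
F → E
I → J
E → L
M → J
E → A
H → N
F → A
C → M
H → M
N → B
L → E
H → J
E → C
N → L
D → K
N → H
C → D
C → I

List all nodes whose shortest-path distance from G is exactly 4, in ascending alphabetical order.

Level 0: G
Level 1: C
Level 2: D, H, I, M, N
Level 3: B, F, J, K, L
Level 4: A, E

A, E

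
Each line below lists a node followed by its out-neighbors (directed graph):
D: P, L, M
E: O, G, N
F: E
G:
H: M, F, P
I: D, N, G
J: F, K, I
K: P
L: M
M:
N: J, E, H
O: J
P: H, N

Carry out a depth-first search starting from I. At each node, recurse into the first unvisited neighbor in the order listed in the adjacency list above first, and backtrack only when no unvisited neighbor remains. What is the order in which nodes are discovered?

Visit I
I → D
D → P
P → H
H → M
H → F
F → E
E → O
O → J
J → K
E → G
E → N
D → L

I → D → P → H → M → F → E → O → J → K → G → N → L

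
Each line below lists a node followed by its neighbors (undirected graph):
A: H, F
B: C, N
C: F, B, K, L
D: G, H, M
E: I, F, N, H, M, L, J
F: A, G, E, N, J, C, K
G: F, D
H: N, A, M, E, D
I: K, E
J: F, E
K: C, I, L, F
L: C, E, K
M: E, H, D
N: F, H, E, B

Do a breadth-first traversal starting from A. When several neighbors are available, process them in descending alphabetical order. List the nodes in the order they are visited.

Visit A; enqueue H, F → queue [H, F]
Visit H; enqueue N, M, E, D → queue [F, N, M, E, D]
Visit F; enqueue K, J, G, C → queue [N, M, E, D, K, J, G, C]
Visit N; enqueue B → queue [M, E, D, K, J, G, C, B]
Visit M → queue [E, D, K, J, G, C, B]
Visit E; enqueue L, I → queue [D, K, J, G, C, B, L, I]
Visit D → queue [K, J, G, C, B, L, I]
Visit K → queue [J, G, C, B, L, I]
Visit J → queue [G, C, B, L, I]
Visit G → queue [C, B, L, I]
Visit C → queue [B, L, I]
Visit B → queue [L, I]
Visit L → queue [I]
Visit I → queue []

A, H, F, N, M, E, D, K, J, G, C, B, L, I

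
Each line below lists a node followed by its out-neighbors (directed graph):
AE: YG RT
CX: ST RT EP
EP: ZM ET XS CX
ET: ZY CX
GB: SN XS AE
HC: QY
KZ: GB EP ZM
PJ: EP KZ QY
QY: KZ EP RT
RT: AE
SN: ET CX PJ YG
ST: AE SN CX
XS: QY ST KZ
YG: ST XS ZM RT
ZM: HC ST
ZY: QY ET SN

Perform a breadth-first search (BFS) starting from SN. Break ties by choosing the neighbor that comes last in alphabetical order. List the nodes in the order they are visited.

SN, YG, PJ, ET, CX, ZM, XS, ST, RT, QY, KZ, EP, ZY, HC, AE, GB

Visit SN; enqueue YG, PJ, ET, CX → queue [YG, PJ, ET, CX]
Visit YG; enqueue ZM, XS, ST, RT → queue [PJ, ET, CX, ZM, XS, ST, RT]
Visit PJ; enqueue QY, KZ, EP → queue [ET, CX, ZM, XS, ST, RT, QY, KZ, EP]
Visit ET; enqueue ZY → queue [CX, ZM, XS, ST, RT, QY, KZ, EP, ZY]
Visit CX → queue [ZM, XS, ST, RT, QY, KZ, EP, ZY]
Visit ZM; enqueue HC → queue [XS, ST, RT, QY, KZ, EP, ZY, HC]
Visit XS → queue [ST, RT, QY, KZ, EP, ZY, HC]
Visit ST; enqueue AE → queue [RT, QY, KZ, EP, ZY, HC, AE]
Visit RT → queue [QY, KZ, EP, ZY, HC, AE]
Visit QY → queue [KZ, EP, ZY, HC, AE]
Visit KZ; enqueue GB → queue [EP, ZY, HC, AE, GB]
Visit EP → queue [ZY, HC, AE, GB]
Visit ZY → queue [HC, AE, GB]
Visit HC → queue [AE, GB]
Visit AE → queue [GB]
Visit GB → queue []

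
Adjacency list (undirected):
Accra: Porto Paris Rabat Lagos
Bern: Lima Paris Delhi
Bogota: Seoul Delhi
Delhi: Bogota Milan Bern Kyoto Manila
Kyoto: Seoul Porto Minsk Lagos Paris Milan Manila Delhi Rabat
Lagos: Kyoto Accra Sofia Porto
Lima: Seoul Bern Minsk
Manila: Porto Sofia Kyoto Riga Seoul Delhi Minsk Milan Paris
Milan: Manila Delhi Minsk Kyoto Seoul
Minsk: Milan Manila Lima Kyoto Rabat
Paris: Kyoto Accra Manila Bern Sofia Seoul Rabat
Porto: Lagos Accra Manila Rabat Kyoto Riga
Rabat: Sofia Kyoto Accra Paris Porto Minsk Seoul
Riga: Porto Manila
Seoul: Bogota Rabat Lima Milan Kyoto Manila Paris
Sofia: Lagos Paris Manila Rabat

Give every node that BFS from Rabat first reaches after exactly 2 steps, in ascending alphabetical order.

Bern, Bogota, Delhi, Lagos, Lima, Manila, Milan, Riga

Level 0: Rabat
Level 1: Accra, Kyoto, Minsk, Paris, Porto, Seoul, Sofia
Level 2: Bern, Bogota, Delhi, Lagos, Lima, Manila, Milan, Riga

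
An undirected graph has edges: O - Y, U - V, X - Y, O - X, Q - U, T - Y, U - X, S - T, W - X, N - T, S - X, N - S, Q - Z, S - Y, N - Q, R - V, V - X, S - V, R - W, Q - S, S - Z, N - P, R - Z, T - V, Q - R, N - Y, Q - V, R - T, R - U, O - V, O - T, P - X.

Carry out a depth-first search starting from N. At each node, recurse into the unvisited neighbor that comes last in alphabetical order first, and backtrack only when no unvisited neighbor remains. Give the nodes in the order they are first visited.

N, Y, X, W, R, Z, S, V, U, Q, T, O, P

Visit N
N → Y
Y → X
X → W
W → R
R → Z
Z → S
S → V
V → U
U → Q
V → T
T → O
X → P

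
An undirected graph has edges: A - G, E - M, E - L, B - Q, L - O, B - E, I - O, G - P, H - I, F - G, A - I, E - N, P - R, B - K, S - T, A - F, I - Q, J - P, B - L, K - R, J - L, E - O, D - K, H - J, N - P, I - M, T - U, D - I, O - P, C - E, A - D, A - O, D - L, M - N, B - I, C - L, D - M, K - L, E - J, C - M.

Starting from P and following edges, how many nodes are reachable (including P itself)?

BFS from P visits: P, R, O, N, J, G, K, L, I, E, A, M, H, F, D, B, C, Q
Reachable nodes: 18 of 21 total.

18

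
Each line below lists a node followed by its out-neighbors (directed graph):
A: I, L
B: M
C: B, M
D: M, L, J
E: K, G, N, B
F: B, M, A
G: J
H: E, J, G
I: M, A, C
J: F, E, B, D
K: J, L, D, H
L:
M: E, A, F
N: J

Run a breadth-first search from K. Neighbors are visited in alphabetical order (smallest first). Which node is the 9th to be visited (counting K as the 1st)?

B

Visit K; enqueue D, H, J, L → queue [D, H, J, L]
Visit D; enqueue M → queue [H, J, L, M]
Visit H; enqueue E, G → queue [J, L, M, E, G]
Visit J; enqueue B, F → queue [L, M, E, G, B, F]
Visit L → queue [M, E, G, B, F]
Visit M; enqueue A → queue [E, G, B, F, A]
Visit E; enqueue N → queue [G, B, F, A, N]
Visit G → queue [B, F, A, N]
Visit B → queue [F, A, N]
Visit F → queue [A, N]
Visit A; enqueue I → queue [N, I]
Visit N → queue [I]
Visit I; enqueue C → queue [C]
Visit C → queue []

Visit order: K, D, H, J, L, M, E, G, B, F, A, N, I, C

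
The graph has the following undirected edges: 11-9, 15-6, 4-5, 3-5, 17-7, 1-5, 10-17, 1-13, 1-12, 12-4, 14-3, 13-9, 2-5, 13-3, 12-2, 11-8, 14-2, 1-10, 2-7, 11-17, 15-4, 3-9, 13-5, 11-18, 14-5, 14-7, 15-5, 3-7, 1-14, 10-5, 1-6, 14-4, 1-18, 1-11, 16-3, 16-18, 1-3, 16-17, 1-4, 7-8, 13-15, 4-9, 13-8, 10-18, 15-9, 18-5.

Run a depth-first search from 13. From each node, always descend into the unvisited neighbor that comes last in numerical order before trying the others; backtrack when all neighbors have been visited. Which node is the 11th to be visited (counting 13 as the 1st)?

7

Visit 13
13 → 15
15 → 9
9 → 11
11 → 18
18 → 16
16 → 17
17 → 10
10 → 5
5 → 14
14 → 7
7 → 8
7 → 3
3 → 1
1 → 12
12 → 4
12 → 2
1 → 6

Visit order: 13, 15, 9, 11, 18, 16, 17, 10, 5, 14, 7, 8, 3, 1, 12, 4, 2, 6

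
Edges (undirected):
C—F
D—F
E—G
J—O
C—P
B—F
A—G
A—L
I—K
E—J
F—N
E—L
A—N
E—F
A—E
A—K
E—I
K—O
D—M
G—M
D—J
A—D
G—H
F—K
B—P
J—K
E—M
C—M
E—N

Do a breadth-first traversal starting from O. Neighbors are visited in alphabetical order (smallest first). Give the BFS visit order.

O, J, K, D, E, A, F, I, M, G, L, N, B, C, H, P

Visit O; enqueue J, K → queue [J, K]
Visit J; enqueue D, E → queue [K, D, E]
Visit K; enqueue A, F, I → queue [D, E, A, F, I]
Visit D; enqueue M → queue [E, A, F, I, M]
Visit E; enqueue G, L, N → queue [A, F, I, M, G, L, N]
Visit A → queue [F, I, M, G, L, N]
Visit F; enqueue B, C → queue [I, M, G, L, N, B, C]
Visit I → queue [M, G, L, N, B, C]
Visit M → queue [G, L, N, B, C]
Visit G; enqueue H → queue [L, N, B, C, H]
Visit L → queue [N, B, C, H]
Visit N → queue [B, C, H]
Visit B; enqueue P → queue [C, H, P]
Visit C → queue [H, P]
Visit H → queue [P]
Visit P → queue []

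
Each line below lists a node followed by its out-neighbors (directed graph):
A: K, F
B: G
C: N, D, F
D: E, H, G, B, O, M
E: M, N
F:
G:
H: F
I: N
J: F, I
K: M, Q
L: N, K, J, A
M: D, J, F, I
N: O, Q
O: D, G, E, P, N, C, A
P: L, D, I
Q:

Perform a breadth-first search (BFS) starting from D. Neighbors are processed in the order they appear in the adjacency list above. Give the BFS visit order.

D, E, H, G, B, O, M, N, F, P, C, A, J, I, Q, L, K

Visit D; enqueue E, H, G, B, O, M → queue [E, H, G, B, O, M]
Visit E; enqueue N → queue [H, G, B, O, M, N]
Visit H; enqueue F → queue [G, B, O, M, N, F]
Visit G → queue [B, O, M, N, F]
Visit B → queue [O, M, N, F]
Visit O; enqueue P, C, A → queue [M, N, F, P, C, A]
Visit M; enqueue J, I → queue [N, F, P, C, A, J, I]
Visit N; enqueue Q → queue [F, P, C, A, J, I, Q]
Visit F → queue [P, C, A, J, I, Q]
Visit P; enqueue L → queue [C, A, J, I, Q, L]
Visit C → queue [A, J, I, Q, L]
Visit A; enqueue K → queue [J, I, Q, L, K]
Visit J → queue [I, Q, L, K]
Visit I → queue [Q, L, K]
Visit Q → queue [L, K]
Visit L → queue [K]
Visit K → queue []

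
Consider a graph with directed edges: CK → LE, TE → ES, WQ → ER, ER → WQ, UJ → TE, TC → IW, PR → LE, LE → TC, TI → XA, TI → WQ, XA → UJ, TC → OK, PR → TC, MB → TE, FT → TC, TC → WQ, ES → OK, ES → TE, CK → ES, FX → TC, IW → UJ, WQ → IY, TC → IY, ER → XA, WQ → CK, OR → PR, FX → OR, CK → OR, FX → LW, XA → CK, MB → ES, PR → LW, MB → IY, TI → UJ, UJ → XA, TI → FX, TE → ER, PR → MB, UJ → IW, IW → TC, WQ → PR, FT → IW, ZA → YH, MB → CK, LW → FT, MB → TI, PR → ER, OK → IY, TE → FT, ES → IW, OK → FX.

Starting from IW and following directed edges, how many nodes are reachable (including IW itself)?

19

BFS from IW visits: IW, UJ, TC, XA, TE, WQ, OK, IY, CK, FT, ES, ER, PR, FX, OR, LE, MB, LW, TI
Reachable nodes: 19 of 21 total.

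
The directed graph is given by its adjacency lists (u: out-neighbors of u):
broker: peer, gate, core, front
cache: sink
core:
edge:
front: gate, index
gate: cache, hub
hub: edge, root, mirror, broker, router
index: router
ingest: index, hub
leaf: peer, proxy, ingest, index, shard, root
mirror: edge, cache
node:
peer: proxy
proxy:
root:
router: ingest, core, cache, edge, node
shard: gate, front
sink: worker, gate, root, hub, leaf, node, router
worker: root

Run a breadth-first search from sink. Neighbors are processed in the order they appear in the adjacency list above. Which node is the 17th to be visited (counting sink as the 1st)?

Visit sink; enqueue worker, gate, root, hub, leaf, node, router → queue [worker, gate, root, hub, leaf, node, router]
Visit worker → queue [gate, root, hub, leaf, node, router]
Visit gate; enqueue cache → queue [root, hub, leaf, node, router, cache]
Visit root → queue [hub, leaf, node, router, cache]
Visit hub; enqueue edge, mirror, broker → queue [leaf, node, router, cache, edge, mirror, broker]
Visit leaf; enqueue peer, proxy, ingest, index, shard → queue [node, router, cache, edge, mirror, broker, peer, proxy, ingest, index, shard]
Visit node → queue [router, cache, edge, mirror, broker, peer, proxy, ingest, index, shard]
Visit router; enqueue core → queue [cache, edge, mirror, broker, peer, proxy, ingest, index, shard, core]
Visit cache → queue [edge, mirror, broker, peer, proxy, ingest, index, shard, core]
Visit edge → queue [mirror, broker, peer, proxy, ingest, index, shard, core]
Visit mirror → queue [broker, peer, proxy, ingest, index, shard, core]
Visit broker; enqueue front → queue [peer, proxy, ingest, index, shard, core, front]
Visit peer → queue [proxy, ingest, index, shard, core, front]
Visit proxy → queue [ingest, index, shard, core, front]
Visit ingest → queue [index, shard, core, front]
Visit index → queue [shard, core, front]
Visit shard → queue [core, front]
Visit core → queue [front]
Visit front → queue []

Visit order: sink, worker, gate, root, hub, leaf, node, router, cache, edge, mirror, broker, peer, proxy, ingest, index, shard, core, front

shard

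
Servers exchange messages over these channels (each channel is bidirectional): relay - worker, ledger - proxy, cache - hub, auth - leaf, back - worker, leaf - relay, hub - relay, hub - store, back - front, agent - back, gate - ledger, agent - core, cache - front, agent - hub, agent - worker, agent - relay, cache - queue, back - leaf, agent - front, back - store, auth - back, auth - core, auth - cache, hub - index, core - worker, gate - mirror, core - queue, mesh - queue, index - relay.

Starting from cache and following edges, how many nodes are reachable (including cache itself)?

14

BFS from cache visits: cache, queue, hub, front, auth, mesh, core, store, relay, index, agent, back, leaf, worker
Reachable nodes: 14 of 18 total.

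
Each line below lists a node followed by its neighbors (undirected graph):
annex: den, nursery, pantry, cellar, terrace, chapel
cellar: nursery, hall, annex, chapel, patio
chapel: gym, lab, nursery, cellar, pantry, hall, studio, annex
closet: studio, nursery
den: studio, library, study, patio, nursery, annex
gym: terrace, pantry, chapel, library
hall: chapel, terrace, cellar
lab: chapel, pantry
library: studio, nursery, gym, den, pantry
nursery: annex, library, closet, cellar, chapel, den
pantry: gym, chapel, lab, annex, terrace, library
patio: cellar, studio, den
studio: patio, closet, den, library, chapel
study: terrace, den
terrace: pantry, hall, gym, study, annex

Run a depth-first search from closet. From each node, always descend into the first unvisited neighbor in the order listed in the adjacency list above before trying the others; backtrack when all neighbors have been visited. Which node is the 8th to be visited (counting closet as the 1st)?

Visit closet
closet → studio
studio → patio
patio → cellar
cellar → nursery
nursery → annex
annex → den
den → library
library → gym
gym → terrace
terrace → pantry
pantry → chapel
chapel → lab
chapel → hall
terrace → study

Visit order: closet, studio, patio, cellar, nursery, annex, den, library, gym, terrace, pantry, chapel, lab, hall, study

library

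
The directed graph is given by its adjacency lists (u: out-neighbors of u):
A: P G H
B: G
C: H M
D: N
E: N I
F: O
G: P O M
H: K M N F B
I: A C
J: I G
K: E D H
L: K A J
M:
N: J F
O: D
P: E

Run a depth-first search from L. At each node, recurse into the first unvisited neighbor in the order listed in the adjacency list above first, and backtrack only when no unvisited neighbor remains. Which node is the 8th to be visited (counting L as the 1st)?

P

Visit L
L → K
K → E
E → N
N → J
J → I
I → A
A → P
A → G
G → O
O → D
G → M
A → H
H → F
H → B
I → C

Visit order: L, K, E, N, J, I, A, P, G, O, D, M, H, F, B, C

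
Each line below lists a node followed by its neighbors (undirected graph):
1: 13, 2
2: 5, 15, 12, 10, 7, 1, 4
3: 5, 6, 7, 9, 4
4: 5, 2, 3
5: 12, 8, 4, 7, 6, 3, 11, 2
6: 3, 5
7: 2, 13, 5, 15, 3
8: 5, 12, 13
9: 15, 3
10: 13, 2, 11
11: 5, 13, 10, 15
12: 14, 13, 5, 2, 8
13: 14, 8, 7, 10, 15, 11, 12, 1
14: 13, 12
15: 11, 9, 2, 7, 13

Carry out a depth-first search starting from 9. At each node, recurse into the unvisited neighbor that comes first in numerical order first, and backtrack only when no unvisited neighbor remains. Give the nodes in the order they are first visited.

Visit 9
9 → 3
3 → 4
4 → 2
2 → 1
1 → 13
13 → 7
7 → 5
5 → 6
5 → 8
8 → 12
12 → 14
5 → 11
11 → 10
11 → 15

9, 3, 4, 2, 1, 13, 7, 5, 6, 8, 12, 14, 11, 10, 15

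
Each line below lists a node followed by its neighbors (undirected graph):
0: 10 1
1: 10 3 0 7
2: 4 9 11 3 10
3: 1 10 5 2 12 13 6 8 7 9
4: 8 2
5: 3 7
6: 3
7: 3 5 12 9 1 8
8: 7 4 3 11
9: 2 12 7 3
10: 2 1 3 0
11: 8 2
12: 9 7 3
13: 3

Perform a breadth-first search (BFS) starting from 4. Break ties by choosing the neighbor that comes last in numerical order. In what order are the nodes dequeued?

4 → 8 → 2 → 11 → 7 → 3 → 10 → 9 → 12 → 5 → 1 → 13 → 6 → 0

Visit 4; enqueue 8, 2 → queue [8, 2]
Visit 8; enqueue 11, 7, 3 → queue [2, 11, 7, 3]
Visit 2; enqueue 10, 9 → queue [11, 7, 3, 10, 9]
Visit 11 → queue [7, 3, 10, 9]
Visit 7; enqueue 12, 5, 1 → queue [3, 10, 9, 12, 5, 1]
Visit 3; enqueue 13, 6 → queue [10, 9, 12, 5, 1, 13, 6]
Visit 10; enqueue 0 → queue [9, 12, 5, 1, 13, 6, 0]
Visit 9 → queue [12, 5, 1, 13, 6, 0]
Visit 12 → queue [5, 1, 13, 6, 0]
Visit 5 → queue [1, 13, 6, 0]
Visit 1 → queue [13, 6, 0]
Visit 13 → queue [6, 0]
Visit 6 → queue [0]
Visit 0 → queue []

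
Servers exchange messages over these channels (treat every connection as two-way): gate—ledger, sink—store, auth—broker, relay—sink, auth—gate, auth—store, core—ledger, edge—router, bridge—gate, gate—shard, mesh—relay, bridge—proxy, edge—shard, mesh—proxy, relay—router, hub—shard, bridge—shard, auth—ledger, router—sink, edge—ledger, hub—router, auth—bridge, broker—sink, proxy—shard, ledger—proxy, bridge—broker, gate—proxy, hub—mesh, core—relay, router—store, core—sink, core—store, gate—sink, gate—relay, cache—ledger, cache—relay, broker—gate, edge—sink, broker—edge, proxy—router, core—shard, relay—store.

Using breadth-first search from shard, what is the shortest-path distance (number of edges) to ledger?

2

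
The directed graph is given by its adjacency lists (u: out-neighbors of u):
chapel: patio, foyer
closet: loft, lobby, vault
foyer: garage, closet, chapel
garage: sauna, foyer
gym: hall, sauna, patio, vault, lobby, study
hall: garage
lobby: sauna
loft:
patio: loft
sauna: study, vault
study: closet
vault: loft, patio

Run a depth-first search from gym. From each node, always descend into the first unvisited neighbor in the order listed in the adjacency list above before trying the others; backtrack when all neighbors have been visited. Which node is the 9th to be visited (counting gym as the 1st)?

Visit gym
gym → hall
hall → garage
garage → sauna
sauna → study
study → closet
closet → loft
closet → lobby
closet → vault
vault → patio
garage → foyer
foyer → chapel

Visit order: gym, hall, garage, sauna, study, closet, loft, lobby, vault, patio, foyer, chapel

vault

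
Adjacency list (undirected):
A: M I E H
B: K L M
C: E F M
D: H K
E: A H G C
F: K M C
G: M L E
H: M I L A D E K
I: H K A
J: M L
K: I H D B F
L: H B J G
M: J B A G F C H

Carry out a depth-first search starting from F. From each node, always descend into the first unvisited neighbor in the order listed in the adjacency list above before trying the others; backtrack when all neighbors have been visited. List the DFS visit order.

F → K → I → H → M → J → L → B → G → E → A → C → D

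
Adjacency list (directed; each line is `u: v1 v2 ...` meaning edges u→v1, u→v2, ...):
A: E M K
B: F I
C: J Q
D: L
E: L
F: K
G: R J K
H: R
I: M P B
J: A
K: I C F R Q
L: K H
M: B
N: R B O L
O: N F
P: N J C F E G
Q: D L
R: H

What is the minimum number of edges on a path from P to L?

2

Level 0: P
Level 1: C, E, F, G, J, N
Level 2: A, B, K, L, O, Q, R
Level 3: D, H, I, M
L first appears at level 2.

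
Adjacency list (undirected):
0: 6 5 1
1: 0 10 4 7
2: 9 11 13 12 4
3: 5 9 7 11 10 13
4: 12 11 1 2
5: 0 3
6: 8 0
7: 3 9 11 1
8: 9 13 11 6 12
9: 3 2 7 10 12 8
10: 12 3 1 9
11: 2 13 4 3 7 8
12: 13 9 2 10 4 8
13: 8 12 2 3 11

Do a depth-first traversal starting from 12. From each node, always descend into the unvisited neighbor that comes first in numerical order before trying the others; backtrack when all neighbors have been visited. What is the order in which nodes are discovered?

Visit 12
12 → 2
2 → 4
4 → 1
1 → 0
0 → 5
5 → 3
3 → 7
7 → 9
9 → 8
8 → 6
8 → 11
11 → 13
9 → 10

12, 2, 4, 1, 0, 5, 3, 7, 9, 8, 6, 11, 13, 10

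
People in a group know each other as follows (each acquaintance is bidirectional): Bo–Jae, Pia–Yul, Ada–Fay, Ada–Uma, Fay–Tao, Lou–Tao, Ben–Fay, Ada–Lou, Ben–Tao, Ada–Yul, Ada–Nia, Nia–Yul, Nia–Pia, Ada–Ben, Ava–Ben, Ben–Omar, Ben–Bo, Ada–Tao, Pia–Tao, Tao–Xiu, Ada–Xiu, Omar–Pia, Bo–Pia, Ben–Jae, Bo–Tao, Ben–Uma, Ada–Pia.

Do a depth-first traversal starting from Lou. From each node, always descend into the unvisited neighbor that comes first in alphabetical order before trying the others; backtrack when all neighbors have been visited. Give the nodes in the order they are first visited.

Lou, Ada, Ben, Ava, Bo, Jae, Pia, Nia, Yul, Omar, Tao, Fay, Xiu, Uma

Visit Lou
Lou → Ada
Ada → Ben
Ben → Ava
Ben → Bo
Bo → Jae
Bo → Pia
Pia → Nia
Nia → Yul
Pia → Omar
Pia → Tao
Tao → Fay
Tao → Xiu
Ben → Uma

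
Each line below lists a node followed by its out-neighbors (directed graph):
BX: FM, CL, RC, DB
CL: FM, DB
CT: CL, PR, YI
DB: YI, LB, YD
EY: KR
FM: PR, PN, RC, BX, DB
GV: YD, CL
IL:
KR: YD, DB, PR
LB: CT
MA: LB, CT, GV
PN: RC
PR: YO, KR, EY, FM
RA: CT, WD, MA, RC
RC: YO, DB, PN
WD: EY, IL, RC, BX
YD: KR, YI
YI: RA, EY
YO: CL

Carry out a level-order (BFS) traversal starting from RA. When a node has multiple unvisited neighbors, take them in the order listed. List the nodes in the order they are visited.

Visit RA; enqueue CT, WD, MA, RC → queue [CT, WD, MA, RC]
Visit CT; enqueue CL, PR, YI → queue [WD, MA, RC, CL, PR, YI]
Visit WD; enqueue EY, IL, BX → queue [MA, RC, CL, PR, YI, EY, IL, BX]
Visit MA; enqueue LB, GV → queue [RC, CL, PR, YI, EY, IL, BX, LB, GV]
Visit RC; enqueue YO, DB, PN → queue [CL, PR, YI, EY, IL, BX, LB, GV, YO, DB, PN]
Visit CL; enqueue FM → queue [PR, YI, EY, IL, BX, LB, GV, YO, DB, PN, FM]
Visit PR; enqueue KR → queue [YI, EY, IL, BX, LB, GV, YO, DB, PN, FM, KR]
Visit YI → queue [EY, IL, BX, LB, GV, YO, DB, PN, FM, KR]
Visit EY → queue [IL, BX, LB, GV, YO, DB, PN, FM, KR]
Visit IL → queue [BX, LB, GV, YO, DB, PN, FM, KR]
Visit BX → queue [LB, GV, YO, DB, PN, FM, KR]
Visit LB → queue [GV, YO, DB, PN, FM, KR]
Visit GV; enqueue YD → queue [YO, DB, PN, FM, KR, YD]
Visit YO → queue [DB, PN, FM, KR, YD]
Visit DB → queue [PN, FM, KR, YD]
Visit PN → queue [FM, KR, YD]
Visit FM → queue [KR, YD]
Visit KR → queue [YD]
Visit YD → queue []

RA, CT, WD, MA, RC, CL, PR, YI, EY, IL, BX, LB, GV, YO, DB, PN, FM, KR, YD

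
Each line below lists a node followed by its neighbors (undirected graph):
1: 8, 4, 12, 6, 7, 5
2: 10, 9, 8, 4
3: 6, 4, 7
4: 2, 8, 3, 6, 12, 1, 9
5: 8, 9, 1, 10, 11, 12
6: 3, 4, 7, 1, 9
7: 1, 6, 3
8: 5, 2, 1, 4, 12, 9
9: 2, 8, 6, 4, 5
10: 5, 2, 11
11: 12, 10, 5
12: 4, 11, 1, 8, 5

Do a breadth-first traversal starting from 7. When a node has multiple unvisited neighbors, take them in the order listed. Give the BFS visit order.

Visit 7; enqueue 1, 6, 3 → queue [1, 6, 3]
Visit 1; enqueue 8, 4, 12, 5 → queue [6, 3, 8, 4, 12, 5]
Visit 6; enqueue 9 → queue [3, 8, 4, 12, 5, 9]
Visit 3 → queue [8, 4, 12, 5, 9]
Visit 8; enqueue 2 → queue [4, 12, 5, 9, 2]
Visit 4 → queue [12, 5, 9, 2]
Visit 12; enqueue 11 → queue [5, 9, 2, 11]
Visit 5; enqueue 10 → queue [9, 2, 11, 10]
Visit 9 → queue [2, 11, 10]
Visit 2 → queue [11, 10]
Visit 11 → queue [10]
Visit 10 → queue []

7 1 6 3 8 4 12 5 9 2 11 10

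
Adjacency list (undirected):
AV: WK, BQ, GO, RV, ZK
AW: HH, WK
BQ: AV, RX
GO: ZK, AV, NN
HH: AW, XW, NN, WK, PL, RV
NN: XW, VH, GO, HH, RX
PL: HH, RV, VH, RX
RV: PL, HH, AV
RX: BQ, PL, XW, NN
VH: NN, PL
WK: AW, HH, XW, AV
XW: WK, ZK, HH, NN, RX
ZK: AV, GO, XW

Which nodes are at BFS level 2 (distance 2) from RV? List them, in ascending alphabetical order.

Level 0: RV
Level 1: AV, HH, PL
Level 2: AW, BQ, GO, NN, RX, VH, WK, XW, ZK

AW, BQ, GO, NN, RX, VH, WK, XW, ZK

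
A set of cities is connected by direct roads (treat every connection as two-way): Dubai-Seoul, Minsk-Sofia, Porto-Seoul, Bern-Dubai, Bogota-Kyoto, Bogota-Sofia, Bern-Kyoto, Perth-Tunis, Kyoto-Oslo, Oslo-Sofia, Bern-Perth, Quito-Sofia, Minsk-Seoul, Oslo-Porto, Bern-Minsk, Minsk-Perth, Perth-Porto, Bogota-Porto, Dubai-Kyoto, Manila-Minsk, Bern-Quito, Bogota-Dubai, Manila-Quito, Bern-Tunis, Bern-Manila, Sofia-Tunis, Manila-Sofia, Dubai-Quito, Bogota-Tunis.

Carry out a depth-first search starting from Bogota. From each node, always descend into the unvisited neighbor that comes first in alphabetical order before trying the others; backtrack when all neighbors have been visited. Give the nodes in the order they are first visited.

Visit Bogota
Bogota → Dubai
Dubai → Bern
Bern → Kyoto
Kyoto → Oslo
Oslo → Porto
Porto → Perth
Perth → Minsk
Minsk → Manila
Manila → Quito
Quito → Sofia
Sofia → Tunis
Minsk → Seoul

Bogota -> Dubai -> Bern -> Kyoto -> Oslo -> Porto -> Perth -> Minsk -> Manila -> Quito -> Sofia -> Tunis -> Seoul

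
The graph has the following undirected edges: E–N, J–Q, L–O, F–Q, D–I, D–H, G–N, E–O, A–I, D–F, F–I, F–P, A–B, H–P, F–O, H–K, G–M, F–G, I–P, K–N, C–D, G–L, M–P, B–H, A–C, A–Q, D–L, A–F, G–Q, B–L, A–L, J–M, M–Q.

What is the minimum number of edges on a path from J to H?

Level 0: J
Level 1: M, Q
Level 2: A, F, G, P
Level 3: B, C, D, H, I, L, N, O
Level 4: E, K
H first appears at level 3.

3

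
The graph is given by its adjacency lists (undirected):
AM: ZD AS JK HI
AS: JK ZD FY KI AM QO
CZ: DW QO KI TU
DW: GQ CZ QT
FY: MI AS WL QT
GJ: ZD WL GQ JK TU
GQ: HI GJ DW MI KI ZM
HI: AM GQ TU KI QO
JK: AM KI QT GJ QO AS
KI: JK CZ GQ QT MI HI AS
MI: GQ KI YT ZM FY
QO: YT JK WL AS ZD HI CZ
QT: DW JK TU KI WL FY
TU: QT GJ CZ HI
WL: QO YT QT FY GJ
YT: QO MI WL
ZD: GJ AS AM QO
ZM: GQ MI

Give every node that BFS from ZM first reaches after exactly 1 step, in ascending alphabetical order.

GQ, MI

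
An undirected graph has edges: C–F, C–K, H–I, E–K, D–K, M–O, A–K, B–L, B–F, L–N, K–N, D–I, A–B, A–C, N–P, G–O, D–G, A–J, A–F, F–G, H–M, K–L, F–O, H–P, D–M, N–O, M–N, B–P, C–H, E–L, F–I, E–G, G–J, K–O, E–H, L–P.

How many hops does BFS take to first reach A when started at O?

2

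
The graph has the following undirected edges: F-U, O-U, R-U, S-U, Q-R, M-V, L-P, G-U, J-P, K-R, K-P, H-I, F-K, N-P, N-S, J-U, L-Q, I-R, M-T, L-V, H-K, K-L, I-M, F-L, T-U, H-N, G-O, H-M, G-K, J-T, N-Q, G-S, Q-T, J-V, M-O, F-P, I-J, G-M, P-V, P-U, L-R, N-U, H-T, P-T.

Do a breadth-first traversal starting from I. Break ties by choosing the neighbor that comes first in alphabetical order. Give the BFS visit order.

Visit I; enqueue H, J, M, R → queue [H, J, M, R]
Visit H; enqueue K, N, T → queue [J, M, R, K, N, T]
Visit J; enqueue P, U, V → queue [M, R, K, N, T, P, U, V]
Visit M; enqueue G, O → queue [R, K, N, T, P, U, V, G, O]
Visit R; enqueue L, Q → queue [K, N, T, P, U, V, G, O, L, Q]
Visit K; enqueue F → queue [N, T, P, U, V, G, O, L, Q, F]
Visit N; enqueue S → queue [T, P, U, V, G, O, L, Q, F, S]
Visit T → queue [P, U, V, G, O, L, Q, F, S]
Visit P → queue [U, V, G, O, L, Q, F, S]
Visit U → queue [V, G, O, L, Q, F, S]
Visit V → queue [G, O, L, Q, F, S]
Visit G → queue [O, L, Q, F, S]
Visit O → queue [L, Q, F, S]
Visit L → queue [Q, F, S]
Visit Q → queue [F, S]
Visit F → queue [S]
Visit S → queue []

I -> H -> J -> M -> R -> K -> N -> T -> P -> U -> V -> G -> O -> L -> Q -> F -> S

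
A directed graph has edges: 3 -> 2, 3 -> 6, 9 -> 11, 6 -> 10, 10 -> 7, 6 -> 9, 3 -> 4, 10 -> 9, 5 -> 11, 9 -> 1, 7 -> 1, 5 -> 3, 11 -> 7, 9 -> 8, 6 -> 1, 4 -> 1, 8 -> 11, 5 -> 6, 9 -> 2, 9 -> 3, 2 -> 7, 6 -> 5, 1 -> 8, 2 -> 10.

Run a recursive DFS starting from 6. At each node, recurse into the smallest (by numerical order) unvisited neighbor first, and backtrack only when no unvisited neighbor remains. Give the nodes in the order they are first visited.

6, 1, 8, 11, 7, 5, 3, 2, 10, 9, 4

Visit 6
6 → 1
1 → 8
8 → 11
11 → 7
6 → 5
5 → 3
3 → 2
2 → 10
10 → 9
3 → 4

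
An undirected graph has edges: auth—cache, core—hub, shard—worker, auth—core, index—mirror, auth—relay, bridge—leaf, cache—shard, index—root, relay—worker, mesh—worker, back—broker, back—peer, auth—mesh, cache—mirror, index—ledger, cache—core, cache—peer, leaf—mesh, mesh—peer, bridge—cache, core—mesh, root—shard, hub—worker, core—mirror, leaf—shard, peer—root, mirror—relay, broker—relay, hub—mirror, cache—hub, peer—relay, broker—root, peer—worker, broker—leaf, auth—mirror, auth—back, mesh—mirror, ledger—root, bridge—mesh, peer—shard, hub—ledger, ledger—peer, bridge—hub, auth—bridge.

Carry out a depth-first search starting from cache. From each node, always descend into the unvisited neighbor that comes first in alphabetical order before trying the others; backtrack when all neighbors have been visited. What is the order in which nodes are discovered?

Visit cache
cache → auth
auth → back
back → broker
broker → leaf
leaf → bridge
bridge → hub
hub → core
core → mesh
mesh → mirror
mirror → index
index → ledger
ledger → peer
peer → relay
relay → worker
worker → shard
shard → root

cache → auth → back → broker → leaf → bridge → hub → core → mesh → mirror → index → ledger → peer → relay → worker → shard → root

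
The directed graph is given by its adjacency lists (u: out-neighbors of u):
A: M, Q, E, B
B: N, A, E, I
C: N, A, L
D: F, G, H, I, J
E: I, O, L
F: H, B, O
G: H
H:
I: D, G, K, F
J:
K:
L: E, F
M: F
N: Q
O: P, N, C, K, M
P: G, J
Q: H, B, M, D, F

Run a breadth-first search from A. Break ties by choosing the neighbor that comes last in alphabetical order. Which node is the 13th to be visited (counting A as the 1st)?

J

Visit A; enqueue Q, M, E, B → queue [Q, M, E, B]
Visit Q; enqueue H, F, D → queue [M, E, B, H, F, D]
Visit M → queue [E, B, H, F, D]
Visit E; enqueue O, L, I → queue [B, H, F, D, O, L, I]
Visit B; enqueue N → queue [H, F, D, O, L, I, N]
Visit H → queue [F, D, O, L, I, N]
Visit F → queue [D, O, L, I, N]
Visit D; enqueue J, G → queue [O, L, I, N, J, G]
Visit O; enqueue P, K, C → queue [L, I, N, J, G, P, K, C]
Visit L → queue [I, N, J, G, P, K, C]
Visit I → queue [N, J, G, P, K, C]
Visit N → queue [J, G, P, K, C]
Visit J → queue [G, P, K, C]
Visit G → queue [P, K, C]
Visit P → queue [K, C]
Visit K → queue [C]
Visit C → queue []

Visit order: A, Q, M, E, B, H, F, D, O, L, I, N, J, G, P, K, C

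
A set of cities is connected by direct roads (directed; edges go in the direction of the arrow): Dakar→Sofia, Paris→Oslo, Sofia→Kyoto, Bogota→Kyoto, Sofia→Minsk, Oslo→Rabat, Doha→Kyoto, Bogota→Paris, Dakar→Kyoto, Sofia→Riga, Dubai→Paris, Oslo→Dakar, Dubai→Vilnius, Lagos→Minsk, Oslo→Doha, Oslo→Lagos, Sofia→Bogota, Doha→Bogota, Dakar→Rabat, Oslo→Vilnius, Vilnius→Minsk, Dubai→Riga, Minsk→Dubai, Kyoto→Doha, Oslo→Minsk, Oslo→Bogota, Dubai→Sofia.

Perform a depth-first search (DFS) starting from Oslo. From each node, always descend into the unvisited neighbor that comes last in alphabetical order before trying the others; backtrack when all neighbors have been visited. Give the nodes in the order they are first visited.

Oslo, Vilnius, Minsk, Dubai, Sofia, Riga, Kyoto, Doha, Bogota, Paris, Rabat, Lagos, Dakar

Visit Oslo
Oslo → Vilnius
Vilnius → Minsk
Minsk → Dubai
Dubai → Sofia
Sofia → Riga
Sofia → Kyoto
Kyoto → Doha
Doha → Bogota
Bogota → Paris
Oslo → Rabat
Oslo → Lagos
Oslo → Dakar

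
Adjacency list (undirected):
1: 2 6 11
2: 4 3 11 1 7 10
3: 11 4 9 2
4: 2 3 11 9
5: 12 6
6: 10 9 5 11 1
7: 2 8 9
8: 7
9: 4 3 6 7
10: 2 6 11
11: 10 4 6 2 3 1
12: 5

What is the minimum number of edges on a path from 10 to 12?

3

Level 0: 10
Level 1: 2, 6, 11
Level 2: 1, 3, 4, 5, 7, 9
Level 3: 8, 12
12 first appears at level 3.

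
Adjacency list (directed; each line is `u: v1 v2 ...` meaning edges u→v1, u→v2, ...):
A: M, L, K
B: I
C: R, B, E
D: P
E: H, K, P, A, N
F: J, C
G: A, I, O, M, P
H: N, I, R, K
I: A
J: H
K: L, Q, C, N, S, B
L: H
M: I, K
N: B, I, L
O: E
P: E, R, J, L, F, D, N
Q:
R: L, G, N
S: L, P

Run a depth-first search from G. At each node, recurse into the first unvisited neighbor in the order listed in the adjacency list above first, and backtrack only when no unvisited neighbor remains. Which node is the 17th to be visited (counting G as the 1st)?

D

Visit G
G → A
A → M
M → I
M → K
K → L
L → H
H → N
N → B
H → R
K → Q
K → C
C → E
E → P
P → J
P → F
P → D
K → S
G → O

Visit order: G, A, M, I, K, L, H, N, B, R, Q, C, E, P, J, F, D, S, O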